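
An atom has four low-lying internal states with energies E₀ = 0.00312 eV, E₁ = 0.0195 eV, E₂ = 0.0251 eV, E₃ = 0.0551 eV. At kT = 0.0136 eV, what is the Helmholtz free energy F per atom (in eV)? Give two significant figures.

Eᵢ/kT = 0.2294, 1.434, 1.846, 4.051.
Z = Σ e^(−Eᵢ/kT) = e^(−0.2294) + e^(−1.434) + e^(−1.846) + e^(−4.051) = 0.7950 + 0.2384 + 0.1579 + 0.01740 = 1.209.
F = −kT ln Z = −0.0136 × ln(1.209) = −0.0136 × 0.1898 = -0.0026 eV.

-0.0026 eV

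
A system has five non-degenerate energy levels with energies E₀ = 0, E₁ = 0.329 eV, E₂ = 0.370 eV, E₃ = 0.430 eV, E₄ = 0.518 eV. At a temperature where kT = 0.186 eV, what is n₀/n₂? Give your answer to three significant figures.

7.31

n₀/n₂ = exp[−(E₀−E₂)/kT] = exp(−(-0.370 eV)/(0.186 eV)) = exp(1.9892) = 7.31.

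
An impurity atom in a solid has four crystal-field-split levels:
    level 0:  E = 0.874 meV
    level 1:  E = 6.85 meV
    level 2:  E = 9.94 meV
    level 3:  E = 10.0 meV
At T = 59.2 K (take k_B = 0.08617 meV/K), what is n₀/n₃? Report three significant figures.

k_BT = 0.08617 × 59.2 K = 5.1013 meV.
n₀/n₃ = exp[−(E₀−E₃)/kT] = exp(−(-9.126 meV)/(5.1013 meV)) = exp(1.7890) = 5.98.

5.98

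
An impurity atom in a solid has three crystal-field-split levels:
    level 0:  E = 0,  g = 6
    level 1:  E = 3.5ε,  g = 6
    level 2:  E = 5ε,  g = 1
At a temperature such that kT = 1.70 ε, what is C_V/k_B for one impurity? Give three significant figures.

0.478

Eᵢ/kT = 0, 2.0588, 2.9412.
Z = Σ gᵢe^(−Eᵢ/kT) = 6·e^(−0) + 6·e^(−2.0588) + 1·e^(−2.9412) = 6.0000 + 0.76564 + 0.052802 = 6.8184.
⟨E⟩ = 0.43174 ε, ⟨E²⟩ = 1.5692 ε².
C_V/k_B = (⟨E²⟩ − ⟨E⟩²)/(kT)² = (1.5692 − 0.18640)/2.8900 = 0.478.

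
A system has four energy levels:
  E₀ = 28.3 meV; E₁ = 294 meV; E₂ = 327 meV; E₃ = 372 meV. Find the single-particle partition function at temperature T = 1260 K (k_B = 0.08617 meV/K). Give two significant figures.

Z = 0.92

k_BT = 0.08617 × 1260 K = 108.6 meV.
Eᵢ/kT = 0.2606, 2.707, 3.011, 3.425.
Z = Σ e^(−Eᵢ/kT) = e^(−0.2606) + e^(−2.707) + e^(−3.011) + e^(−3.425) = 0.7706 + 0.06674 + 0.04924 + 0.03255 = 0.9191.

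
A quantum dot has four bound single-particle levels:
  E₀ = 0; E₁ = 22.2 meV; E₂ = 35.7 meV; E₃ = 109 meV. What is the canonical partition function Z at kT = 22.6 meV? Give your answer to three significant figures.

Z = 1.59

Eᵢ/kT = 0, 0.98230, 1.5796, 4.8230.
Z = Σ e^(−Eᵢ/kT) = e^(−0) + e^(−0.98230) + e^(−1.5796) + e^(−4.8230) = 1.0000 + 0.37445 + 0.20606 + 0.0080426 = 1.5886.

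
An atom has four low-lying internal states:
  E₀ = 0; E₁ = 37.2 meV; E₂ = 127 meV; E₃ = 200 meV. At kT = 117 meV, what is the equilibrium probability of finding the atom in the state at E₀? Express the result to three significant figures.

Eᵢ/kT = 0, 0.31795, 1.0855, 1.7094.
Z = Σ e^(−Eᵢ/kT) = e^(−0) + e^(−0.31795) + e^(−1.0855) + e^(−1.7094) = 1.0000 + 0.72764 + 0.33773 + 0.18097 = 2.2463.
P₀ = e^(−E₀/kT) / Z = 1.0000/2.2463 = 0.445.

0.445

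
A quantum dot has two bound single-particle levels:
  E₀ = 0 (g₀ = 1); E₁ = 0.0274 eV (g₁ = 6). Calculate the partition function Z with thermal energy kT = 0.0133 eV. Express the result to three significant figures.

Eᵢ/kT = 0, 2.0602.
Z = Σ gᵢe^(−Eᵢ/kT) = 1·e^(−0) + 6·e^(−2.0602) = 1.0000 + 0.76457 = 1.7646.

Z = 1.76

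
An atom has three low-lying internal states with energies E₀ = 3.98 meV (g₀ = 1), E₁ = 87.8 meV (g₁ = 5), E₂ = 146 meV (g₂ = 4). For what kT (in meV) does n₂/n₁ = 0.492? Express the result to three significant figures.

120 meV

n₂/n₁ = (g₂/g₁) exp[−(E₂−E₁)/kT] = 0.492.
⇒ (E₂−E₁)/kT = ln((4/5)/0.492) = ln(1.6260) = 0.48612.
kT = 58.2 meV / 0.48612 = 120 meV.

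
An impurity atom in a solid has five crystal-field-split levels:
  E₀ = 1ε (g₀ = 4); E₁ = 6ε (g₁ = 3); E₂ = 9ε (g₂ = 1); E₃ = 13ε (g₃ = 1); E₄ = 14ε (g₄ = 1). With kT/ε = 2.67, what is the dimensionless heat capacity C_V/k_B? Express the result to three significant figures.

0.487

Eᵢ/kT = 0.37453, 2.2472, 3.3708, 4.8689, 5.2434.
Z = Σ gᵢe^(−Eᵢ/kT) = 4·e^(−0.37453) + 3·e^(−2.2472) + 1·e^(−3.3708) + 1·e^(−4.8689) + 1·e^(−5.2434) = 2.7504 + 0.31708 + 0.034362 + 0.0076818 + 0.0052823 = 3.1148.
⟨E⟩ = 1.6489 ε, ⟨E²⟩ = 6.1905 ε².
C_V/k_B = (⟨E²⟩ − ⟨E⟩²)/(kT)² = (6.1905 − 2.7189)/7.1289 = 0.487.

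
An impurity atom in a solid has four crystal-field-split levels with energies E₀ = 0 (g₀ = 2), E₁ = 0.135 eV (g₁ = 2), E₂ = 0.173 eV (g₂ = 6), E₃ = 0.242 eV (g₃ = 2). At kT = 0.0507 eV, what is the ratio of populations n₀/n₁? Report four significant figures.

14.34

n₀/n₁ = (g₀/g₁) exp[−(E₀−E₁)/kT] = (2/2) × exp(−(-0.135 eV)/(0.0507 eV)) = (2/2) × exp(2.66272) = 14.34.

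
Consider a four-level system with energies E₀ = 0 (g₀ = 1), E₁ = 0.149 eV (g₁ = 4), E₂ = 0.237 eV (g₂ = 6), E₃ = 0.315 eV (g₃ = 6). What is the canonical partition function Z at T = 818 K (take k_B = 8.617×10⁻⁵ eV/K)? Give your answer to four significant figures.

Z = 1.760

k_BT = 8.617×10⁻⁵ × 818 K = 0.0704871 eV.
Eᵢ/kT = 0, 2.11386, 3.36232, 4.46890.
Z = Σ gᵢe^(−Eᵢ/kT) = 1·e^(−0) + 4·e^(−2.11386) + 6·e^(−3.36232) + 6·e^(−4.46890) = 1.00000 + 0.483084 + 0.207929 + 0.0687595 = 1.75977.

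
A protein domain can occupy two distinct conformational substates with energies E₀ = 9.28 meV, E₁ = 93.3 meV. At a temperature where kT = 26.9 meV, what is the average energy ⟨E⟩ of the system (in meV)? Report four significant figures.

Eᵢ/kT = 0.344981, 3.46840.
Z = Σ e^(−Eᵢ/kT) = e^(−0.344981) + e^(−3.46840) = 0.708234 + 0.0311669 = 0.739401.
⟨E⟩ = Σ Eᵢ e^(−Eᵢ/kT) / Z = (9.28·0.708234 + 93.3·0.0311669) / 0.739401 = 12.82 meV.

12.82 meV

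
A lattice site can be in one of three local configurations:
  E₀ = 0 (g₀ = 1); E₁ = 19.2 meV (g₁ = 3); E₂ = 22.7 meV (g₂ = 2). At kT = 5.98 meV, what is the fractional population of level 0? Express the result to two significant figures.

0.86

Eᵢ/kT = 0, 3.211, 3.796.
Z = Σ gᵢe^(−Eᵢ/kT) = 1·e^(−0) + 3·e^(−3.211) + 2·e^(−3.796) = 1.000 + 0.1209 + 0.04492 = 1.166.
P₀ = g₀ e^(−E₀/kT) / Z = 1.000/1.166 = 0.86.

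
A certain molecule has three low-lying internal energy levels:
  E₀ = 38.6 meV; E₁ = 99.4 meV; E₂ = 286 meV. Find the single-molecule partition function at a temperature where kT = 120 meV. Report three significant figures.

Eᵢ/kT = 0.32167, 0.82833, 2.3833.
Z = Σ e^(−Eᵢ/kT) = e^(−0.32167) + e^(−0.82833) + e^(−2.3833) = 0.72494 + 0.43678 + 0.092246 = 1.2540.

Z = 1.25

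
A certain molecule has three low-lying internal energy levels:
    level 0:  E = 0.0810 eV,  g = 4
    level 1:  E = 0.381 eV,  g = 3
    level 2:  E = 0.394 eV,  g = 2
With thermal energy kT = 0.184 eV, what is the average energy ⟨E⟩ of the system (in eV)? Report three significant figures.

Eᵢ/kT = 0.44022, 2.0707, 2.1413.
Z = Σ gᵢe^(−Eᵢ/kT) = 4·e^(−0.44022) + 3·e^(−2.0707) + 2·e^(−2.1413) = 2.5756 + 0.37829 + 0.23500 = 3.1889.
⟨E⟩ = Σ Eᵢ gᵢe^(−Eᵢ/kT) / Z = (0.0810·2.5756 + 0.381·0.37829 + 0.394·0.23500) / 3.1889 = 0.140 eV.

0.140 eV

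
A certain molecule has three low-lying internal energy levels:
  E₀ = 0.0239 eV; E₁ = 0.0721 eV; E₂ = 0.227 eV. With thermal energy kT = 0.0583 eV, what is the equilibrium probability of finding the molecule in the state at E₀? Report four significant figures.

Eᵢ/kT = 0.409949, 1.23671, 3.89365.
Z = Σ e^(−Eᵢ/kT) = e^(−0.409949) + e^(−1.23671) + e^(−3.89365) = 0.663684 + 0.290338 + 0.0203709 = 0.974393.
P₀ = e^(−E₀/kT) / Z = 0.663684/0.974393 = 0.6811.

0.6811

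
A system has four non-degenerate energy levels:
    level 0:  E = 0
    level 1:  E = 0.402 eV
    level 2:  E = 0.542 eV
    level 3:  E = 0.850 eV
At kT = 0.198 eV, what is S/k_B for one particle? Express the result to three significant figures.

Eᵢ/kT = 0, 2.0303, 2.7374, 4.2929.
Z = Σ e^(−Eᵢ/kT) = e^(−0) + e^(−2.0303) + e^(−2.7374) + e^(−4.2929) = 1.0000 + 0.13130 + 0.064738 + 0.013665 = 1.2097.
⟨E⟩ = Σ EᵢPᵢ = 0.082240 eV.
S/k_B = ln Z + ⟨E⟩/kT = ln(1.2097) + 0.082240/0.198 = 0.19037 + 0.41535 = 0.606.

0.606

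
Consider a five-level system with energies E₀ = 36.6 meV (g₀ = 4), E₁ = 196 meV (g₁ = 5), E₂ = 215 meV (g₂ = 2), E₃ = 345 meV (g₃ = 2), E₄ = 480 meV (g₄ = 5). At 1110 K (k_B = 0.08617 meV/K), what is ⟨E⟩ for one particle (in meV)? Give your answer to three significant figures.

k_BT = 0.08617 × 1110 K = 95.649 meV.
Eᵢ/kT = 0.38265, 2.0492, 2.2478, 3.6069, 5.0183.
Z = Σ gᵢe^(−Eᵢ/kT) = 4·e^(−0.38265) + 5·e^(−2.0492) + 2·e^(−2.2478) + 2·e^(−3.6069) + 5·e^(−5.0183) = 2.7282 + 0.64419 + 0.21126 + 0.054272 + 0.033079 = 3.6710.
⟨E⟩ = Σ Eᵢ gᵢe^(−Eᵢ/kT) / Z = (36.6·2.7282 + 196·0.64419 + 215·0.21126 + 345·0.054272 + 480·0.033079) / 3.6710 = 83.4 meV.

83.4 meV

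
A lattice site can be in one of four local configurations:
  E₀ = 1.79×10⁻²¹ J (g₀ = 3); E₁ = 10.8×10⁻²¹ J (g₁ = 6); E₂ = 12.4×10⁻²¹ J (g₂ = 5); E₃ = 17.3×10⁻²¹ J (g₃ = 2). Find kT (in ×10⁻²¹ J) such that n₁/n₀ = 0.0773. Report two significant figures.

2.8 ×10⁻²¹ J

n₁/n₀ = (g₁/g₀) exp[−(E₁−E₀)/kT] = 0.0773.
⇒ (E₁−E₀)/kT = ln((6/3)/0.0773) = ln(25.87) = 3.253.
kT = 9.01 ×10⁻²¹ J / 3.253 = 2.8 ×10⁻²¹ J.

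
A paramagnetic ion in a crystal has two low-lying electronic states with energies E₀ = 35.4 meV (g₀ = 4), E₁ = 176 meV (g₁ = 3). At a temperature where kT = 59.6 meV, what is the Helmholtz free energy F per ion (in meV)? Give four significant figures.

Eᵢ/kT = 0.593960, 2.95302.
Z = Σ gᵢe^(−Eᵢ/kT) = 4·e^(−0.593960) + 3·e^(−2.95302) = 2.20855 + 0.156546 = 2.36510.
F = −kT ln Z = −59.6 × ln(2.36510) = −59.6 × 0.860820 = -51.30 meV.

-51.30 meV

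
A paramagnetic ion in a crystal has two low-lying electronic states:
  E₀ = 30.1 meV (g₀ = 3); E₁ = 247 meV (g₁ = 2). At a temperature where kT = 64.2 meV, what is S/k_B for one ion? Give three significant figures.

Eᵢ/kT = 0.46885, 3.8474.
Z = Σ gᵢe^(−Eᵢ/kT) = 3·e^(−0.46885) + 2·e^(−3.8474) = 1.8772 + 0.042670 = 1.9199.
⟨E⟩ = Σ EᵢPᵢ = 34.920 meV.
S/k_B = ln Z + ⟨E⟩/kT = ln(1.9199) + 34.920/64.2 = 0.65227 + 0.54393 = 1.20.

1.20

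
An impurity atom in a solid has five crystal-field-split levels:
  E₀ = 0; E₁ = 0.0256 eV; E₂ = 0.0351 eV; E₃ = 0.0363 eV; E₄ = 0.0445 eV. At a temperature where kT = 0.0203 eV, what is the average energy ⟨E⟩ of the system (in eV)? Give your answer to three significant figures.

Eᵢ/kT = 0, 1.2611, 1.7291, 1.7882, 2.1921.
Z = Σ e^(−Eᵢ/kT) = e^(−0) + e^(−1.2611) + e^(−1.7291) + e^(−1.7882) + e^(−2.1921) = 1.0000 + 0.28334 + 0.17744 + 0.16726 + 0.11168 = 1.7397.
⟨E⟩ = Σ Eᵢ e^(−Eᵢ/kT) / Z = (0·1.0000 + 0.0256·0.28334 + 0.0351·0.17744 + 0.0363·0.16726 + 0.0445·0.11168) / 1.7397 = 0.0141 eV.

0.0141 eV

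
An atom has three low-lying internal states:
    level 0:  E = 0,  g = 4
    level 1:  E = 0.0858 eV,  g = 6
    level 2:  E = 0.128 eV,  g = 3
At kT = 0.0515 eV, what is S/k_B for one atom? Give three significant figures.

Eᵢ/kT = 0, 1.6660, 2.4854.
Z = Σ gᵢe^(−Eᵢ/kT) = 4·e^(−0) + 6·e^(−1.6660) + 3·e^(−2.4854) = 4.0000 + 1.1340 + 0.24988 = 5.3839.
⟨E⟩ = Σ EᵢPᵢ = 0.024013 eV.
S/k_B = ln Z + ⟨E⟩/kT = ln(5.3839) + 0.024013/0.0515 = 1.6834 + 0.46627 = 2.15.

2.15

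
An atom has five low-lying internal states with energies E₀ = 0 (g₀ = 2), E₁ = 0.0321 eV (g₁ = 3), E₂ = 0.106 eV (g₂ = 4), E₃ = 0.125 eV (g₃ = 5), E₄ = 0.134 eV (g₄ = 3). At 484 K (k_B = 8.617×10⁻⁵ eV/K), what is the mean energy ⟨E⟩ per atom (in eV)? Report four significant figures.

k_BT = 8.617×10⁻⁵ × 484 K = 0.0417063 eV.
Eᵢ/kT = 0, 0.769668, 2.54158, 2.99715, 3.21294.
Z = Σ gᵢe^(−Eᵢ/kT) = 2·e^(−0) + 3·e^(−0.769668) + 4·e^(−2.54158) + 5·e^(−2.99715) + 3·e^(−3.21294) = 2.00000 + 1.38950 + 0.314968 + 0.249646 + 0.120714 = 4.07483.
⟨E⟩ = Σ Eᵢ gᵢe^(−Eᵢ/kT) / Z = (0·2.00000 + 0.0321·1.38950 + 0.106·0.314968 + 0.125·0.249646 + 0.134·0.120714) / 4.07483 = 0.03077 eV.

0.03077 eV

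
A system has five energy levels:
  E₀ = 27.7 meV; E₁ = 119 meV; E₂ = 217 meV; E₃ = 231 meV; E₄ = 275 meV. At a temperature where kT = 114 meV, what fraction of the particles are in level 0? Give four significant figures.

0.5205

Eᵢ/kT = 0.242982, 1.04386, 1.90351, 2.02632, 2.41228.
Z = Σ e^(−Eᵢ/kT) = e^(−0.242982) + e^(−1.04386) + e^(−1.90351) + e^(−2.02632) + e^(−2.41228) = 0.784286 + 0.352093 + 0.149045 + 0.131820 + 0.0896107 = 1.50685.
P₀ = e^(−E₀/kT) / Z = 0.784286/1.50685 = 0.5205.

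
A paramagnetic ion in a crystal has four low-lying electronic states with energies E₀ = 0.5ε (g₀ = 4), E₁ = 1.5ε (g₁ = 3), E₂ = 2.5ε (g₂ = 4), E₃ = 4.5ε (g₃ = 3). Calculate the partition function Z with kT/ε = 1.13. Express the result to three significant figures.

Eᵢ/kT = 0.44248, 1.3274, 2.2124, 3.9823.
Z = Σ gᵢe^(−Eᵢ/kT) = 4·e^(−0.44248) + 3·e^(−1.3274) + 4·e^(−2.2124) + 3·e^(−3.9823) = 2.5698 + 0.79550 + 0.43775 + 0.055928 = 3.8590.

Z = 3.86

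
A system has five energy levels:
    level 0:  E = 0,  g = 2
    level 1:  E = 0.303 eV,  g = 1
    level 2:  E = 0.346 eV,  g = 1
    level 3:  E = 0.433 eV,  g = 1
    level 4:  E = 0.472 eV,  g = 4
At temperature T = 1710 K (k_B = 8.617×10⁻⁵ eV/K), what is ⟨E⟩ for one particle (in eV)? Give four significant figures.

k_BT = 8.617×10⁻⁵ × 1710 K = 0.147351 eV.
Eᵢ/kT = 0, 2.05631, 2.34813, 2.93856, 3.20324.
Z = Σ gᵢe^(−Eᵢ/kT) = 2·e^(−0) + 1·e^(−2.05631) + 1·e^(−2.34813) + 1·e^(−2.93856) + 4·e^(−3.20324) = 2.00000 + 0.127925 + 0.0955477 + 0.0529419 + 0.162521 = 2.43894.
⟨E⟩ = Σ Eᵢ gᵢe^(−Eᵢ/kT) / Z = (0·2.00000 + 0.303·0.127925 + 0.346·0.0955477 + 0.433·0.0529419 + 0.472·0.162521) / 2.43894 = 0.07030 eV.

0.07030 eV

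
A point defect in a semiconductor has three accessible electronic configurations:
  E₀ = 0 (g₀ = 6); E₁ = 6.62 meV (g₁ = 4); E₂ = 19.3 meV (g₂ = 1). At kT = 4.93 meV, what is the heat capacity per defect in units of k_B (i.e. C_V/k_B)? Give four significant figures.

0.2659

Eᵢ/kT = 0, 1.34280, 3.91481.
Z = Σ gᵢe^(−Eᵢ/kT) = 6·e^(−0) + 4·e^(−1.34280) + 1·e^(−3.91481) = 6.00000 + 1.04445 + 0.0199443 = 7.06439.
⟨E⟩ = 1.03324 meV, ⟨E²⟩ = 7.53093 meV².
C_V/k_B = (⟨E²⟩ − ⟨E⟩²)/(kT)² = (7.53093 − 1.06758)/24.3049 = 0.2659.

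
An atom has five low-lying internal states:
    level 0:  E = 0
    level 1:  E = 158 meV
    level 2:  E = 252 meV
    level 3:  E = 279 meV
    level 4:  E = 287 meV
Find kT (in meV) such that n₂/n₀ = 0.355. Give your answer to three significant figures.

243 meV

n₂/n₀ = exp[−(E₂−E₀)/kT] = 0.355.
⇒ (E₂−E₀)/kT = ln(1/0.355) = ln(2.8169) = 1.0356.
kT = 252 meV / 1.0356 = 243 meV.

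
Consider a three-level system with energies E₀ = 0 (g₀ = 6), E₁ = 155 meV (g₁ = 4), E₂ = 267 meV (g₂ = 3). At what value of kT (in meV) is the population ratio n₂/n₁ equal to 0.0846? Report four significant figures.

n₂/n₁ = (g₂/g₁) exp[−(E₂−E₁)/kT] = 0.0846.
⇒ (E₂−E₁)/kT = ln((3/4)/0.0846) = ln(8.86525) = 2.18214.
kT = 112 meV / 2.18214 = 51.33 meV.

51.33 meV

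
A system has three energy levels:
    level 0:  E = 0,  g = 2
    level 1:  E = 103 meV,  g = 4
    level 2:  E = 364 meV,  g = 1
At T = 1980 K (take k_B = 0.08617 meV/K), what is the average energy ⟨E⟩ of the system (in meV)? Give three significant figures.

62.3 meV

k_BT = 0.08617 × 1980 K = 170.62 meV.
Eᵢ/kT = 0, 0.60368, 2.1334.
Z = Σ gᵢe^(−Eᵢ/kT) = 2·e^(−0) + 4·e^(−0.60368) + 1·e^(−2.1334) = 2.0000 + 2.1872 + 0.11843 = 4.3056.
⟨E⟩ = Σ Eᵢ gᵢe^(−Eᵢ/kT) / Z = (0·2.0000 + 103·2.1872 + 364·0.11843) / 4.3056 = 62.3 meV.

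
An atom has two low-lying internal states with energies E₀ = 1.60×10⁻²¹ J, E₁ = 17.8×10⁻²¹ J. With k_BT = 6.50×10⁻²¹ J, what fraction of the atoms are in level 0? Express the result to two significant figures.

Eᵢ/kT = 0.2462, 2.738.
Z = Σ e^(−Eᵢ/kT) = e^(−0.2462) + e^(−2.738) = 0.7818 + 0.06470 = 0.8465.
P₀ = e^(−E₀/kT) / Z = 0.7818/0.8465 = 0.92.

0.92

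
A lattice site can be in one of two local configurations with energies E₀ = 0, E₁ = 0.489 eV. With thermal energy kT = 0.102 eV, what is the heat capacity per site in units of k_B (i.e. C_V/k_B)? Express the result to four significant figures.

Eᵢ/kT = 0, 4.79412.
Z = Σ e^(−Eᵢ/kT) = e^(−0) + e^(−4.79412) = 1.00000 + 0.00827828 = 1.00828.
⟨E⟩ = 0.00401484 eV, ⟨E²⟩ = 0.00196325 eV².
C_V/k_B = (⟨E²⟩ − ⟨E⟩²)/(kT)² = (0.00196325 − 0.0000161189)/0.0104040 = 0.1872.

0.1872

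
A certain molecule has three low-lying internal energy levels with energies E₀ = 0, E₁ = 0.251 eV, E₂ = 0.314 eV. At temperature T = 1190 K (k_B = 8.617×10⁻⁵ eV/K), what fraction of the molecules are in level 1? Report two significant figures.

k_BT = 8.617×10⁻⁵ × 1190 K = 0.1025 eV.
Eᵢ/kT = 0, 2.449, 3.063.
Z = Σ e^(−Eᵢ/kT) = e^(−0) + e^(−2.449) + e^(−3.063) = 1.000 + 0.08638 + 0.04675 = 1.133.
P₁ = e^(−E₁/kT) / Z = 0.08638/1.133 = 0.076.

0.076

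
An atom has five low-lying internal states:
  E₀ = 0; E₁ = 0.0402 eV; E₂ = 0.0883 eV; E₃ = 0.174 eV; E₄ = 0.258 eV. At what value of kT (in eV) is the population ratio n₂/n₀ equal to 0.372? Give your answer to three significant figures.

n₂/n₀ = exp[−(E₂−E₀)/kT] = 0.372.
⇒ (E₂−E₀)/kT = ln(1/0.372) = ln(2.6882) = 0.98887.
kT = 0.0883 eV / 0.98887 = 0.0893 eV.

0.0893 eV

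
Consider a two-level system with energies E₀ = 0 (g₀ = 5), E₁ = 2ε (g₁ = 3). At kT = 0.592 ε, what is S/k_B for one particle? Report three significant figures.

Eᵢ/kT = 0, 3.3784.
Z = Σ gᵢe^(−Eᵢ/kT) = 5·e^(−0) + 3·e^(−3.3784) = 5.0000 + 0.10231 = 5.1023.
⟨E⟩ = Σ EᵢPᵢ = 0.040103 ε.
S/k_B = ln Z + ⟨E⟩/kT = ln(5.1023) + 0.040103/0.592 = 1.6297 + 0.067742 = 1.70.

1.70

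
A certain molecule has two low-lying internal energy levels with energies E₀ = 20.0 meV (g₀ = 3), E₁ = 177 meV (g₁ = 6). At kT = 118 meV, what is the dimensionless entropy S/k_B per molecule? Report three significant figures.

1.98

Eᵢ/kT = 0.16949, 1.5000.
Z = Σ gᵢe^(−Eᵢ/kT) = 3·e^(−0.16949) + 6·e^(−1.5000) = 2.5323 + 1.3388 = 3.8711.
⟨E⟩ = Σ EᵢPᵢ = 74.298 meV.
S/k_B = ln Z + ⟨E⟩/kT = ln(3.8711) + 74.298/118 = 1.3535 + 0.62964 = 1.98.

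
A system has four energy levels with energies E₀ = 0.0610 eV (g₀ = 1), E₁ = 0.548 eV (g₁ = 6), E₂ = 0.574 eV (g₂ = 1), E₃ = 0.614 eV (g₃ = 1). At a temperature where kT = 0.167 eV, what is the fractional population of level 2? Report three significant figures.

0.0329

Eᵢ/kT = 0.36527, 3.2814, 3.4371, 3.6766.
Z = Σ gᵢe^(−Eᵢ/kT) = 1·e^(−0.36527) + 6·e^(−3.2814) + 1·e^(−3.4371) + 1·e^(−3.6766) = 0.69401 + 0.22545 + 0.032158 + 0.025309 = 0.97693.
P₂ = g₂ e^(−E₂/kT) / Z = 0.032158/0.97693 = 0.0329.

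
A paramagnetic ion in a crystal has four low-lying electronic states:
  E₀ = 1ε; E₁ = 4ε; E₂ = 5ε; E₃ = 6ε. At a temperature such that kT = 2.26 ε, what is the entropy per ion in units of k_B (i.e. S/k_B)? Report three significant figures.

Eᵢ/kT = 0.44248, 1.7699, 2.2124, 2.6549.
Z = Σ e^(−Eᵢ/kT) = e^(−0.44248) + e^(−1.7699) + e^(−2.2124) + e^(−2.6549) = 0.64244 + 0.17035 + 0.10944 + 0.070306 = 0.99254.
⟨E⟩ = Σ EᵢPᵢ = 2.3101 ε.
S/k_B = ln Z + ⟨E⟩/kT = ln(0.99254) + 2.3101/2.26 = -0.0074880 + 1.0222 = 1.01.

1.01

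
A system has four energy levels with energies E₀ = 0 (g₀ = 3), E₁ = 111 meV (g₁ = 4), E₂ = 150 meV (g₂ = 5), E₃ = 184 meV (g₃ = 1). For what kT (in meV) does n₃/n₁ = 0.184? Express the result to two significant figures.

n₃/n₁ = (g₃/g₁) exp[−(E₃−E₁)/kT] = 0.184.
⇒ (E₃−E₁)/kT = ln((1/4)/0.184) = ln(1.359) = 0.3067.
kT = 73 meV / 0.3067 = 240 meV.

240 meV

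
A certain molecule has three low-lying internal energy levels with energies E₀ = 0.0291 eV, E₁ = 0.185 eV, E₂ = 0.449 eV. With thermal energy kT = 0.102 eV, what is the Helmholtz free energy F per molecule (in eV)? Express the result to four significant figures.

0.007722 eV

Eᵢ/kT = 0.285294, 1.81373, 4.40196.
Z = Σ e^(−Eᵢ/kT) = e^(−0.285294) + e^(−1.81373) + e^(−4.40196) = 0.751793 + 0.163045 + 0.0122533 = 0.927091.
F = −kT ln Z = −0.102 × ln(0.927091) = −0.102 × -0.0757036 = 0.007722 eV.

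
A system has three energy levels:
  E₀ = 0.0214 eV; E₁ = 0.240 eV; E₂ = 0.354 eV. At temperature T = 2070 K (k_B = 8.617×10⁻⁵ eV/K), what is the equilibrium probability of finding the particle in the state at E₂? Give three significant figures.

0.107

k_BT = 8.617×10⁻⁵ × 2070 K = 0.17837 eV.
Eᵢ/kT = 0.11998, 1.3455, 1.9846.
Z = Σ e^(−Eᵢ/kT) = e^(−0.11998) + e^(−1.3455) + e^(−1.9846) = 0.88694 + 0.26041 + 0.13744 = 1.2848.
P₂ = e^(−E₂/kT) / Z = 0.13744/1.2848 = 0.107.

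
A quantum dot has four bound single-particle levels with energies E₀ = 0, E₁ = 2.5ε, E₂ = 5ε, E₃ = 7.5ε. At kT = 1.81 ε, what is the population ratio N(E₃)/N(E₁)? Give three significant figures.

0.0631

n₃/n₁ = exp[−(E₃−E₁)/kT] = exp(−(5.0ε)/(1.81ε)) = exp(-2.7624) = 0.0631.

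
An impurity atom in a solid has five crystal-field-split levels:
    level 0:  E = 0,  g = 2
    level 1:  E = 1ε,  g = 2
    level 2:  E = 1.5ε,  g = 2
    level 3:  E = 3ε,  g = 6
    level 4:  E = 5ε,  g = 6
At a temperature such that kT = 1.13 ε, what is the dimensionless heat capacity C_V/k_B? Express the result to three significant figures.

0.992

Eᵢ/kT = 0, 0.88496, 1.3274, 2.6549, 4.4248.
Z = Σ gᵢe^(−Eᵢ/kT) = 2·e^(−0) + 2·e^(−0.88496) + 2·e^(−1.3274) + 6·e^(−2.6549) + 6·e^(−4.4248) = 2.0000 + 0.82546 + 0.53033 + 0.42184 + 0.071860 = 3.8495.
⟨E⟩ = 0.84317 ε, ⟨E²⟩ = 1.9773 ε².
C_V/k_B = (⟨E²⟩ − ⟨E⟩²)/(kT)² = (1.9773 − 0.71094)/1.2769 = 0.992.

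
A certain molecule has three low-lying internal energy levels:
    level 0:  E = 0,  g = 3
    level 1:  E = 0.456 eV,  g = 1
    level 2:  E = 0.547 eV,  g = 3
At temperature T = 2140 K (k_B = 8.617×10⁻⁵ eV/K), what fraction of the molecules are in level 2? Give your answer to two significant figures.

0.048

k_BT = 8.617×10⁻⁵ × 2140 K = 0.1844 eV.
Eᵢ/kT = 0, 2.473, 2.966.
Z = Σ gᵢe^(−Eᵢ/kT) = 3·e^(−0) + 1·e^(−2.473) + 3·e^(−2.966) = 3.000 + 0.08433 + 0.1545 = 3.239.
P₂ = g₂ e^(−E₂/kT) / Z = 0.1545/3.239 = 0.048.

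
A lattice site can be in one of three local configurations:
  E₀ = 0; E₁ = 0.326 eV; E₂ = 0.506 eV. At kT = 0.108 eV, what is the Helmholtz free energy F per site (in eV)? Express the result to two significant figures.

Eᵢ/kT = 0, 3.019, 4.685.
Z = Σ e^(−Eᵢ/kT) = e^(−0) + e^(−3.019) + e^(−4.685) = 1.000 + 0.04885 + 0.009233 = 1.058.
F = −kT ln Z = −0.108 × ln(1.058) = −0.108 × 0.05638 = -0.0061 eV.

-0.0061 eV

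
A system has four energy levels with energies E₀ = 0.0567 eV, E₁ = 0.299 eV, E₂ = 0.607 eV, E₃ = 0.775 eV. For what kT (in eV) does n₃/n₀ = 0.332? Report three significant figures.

n₃/n₀ = exp[−(E₃−E₀)/kT] = 0.332.
⇒ (E₃−E₀)/kT = ln(1/0.332) = ln(3.0120) = 1.1026.
kT = 0.7183 eV / 1.1026 = 0.651 eV.

0.651 eV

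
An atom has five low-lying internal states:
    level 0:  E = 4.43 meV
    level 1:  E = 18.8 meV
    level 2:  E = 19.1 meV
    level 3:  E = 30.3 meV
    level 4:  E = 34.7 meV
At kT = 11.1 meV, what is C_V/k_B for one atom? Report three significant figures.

0.712

Eᵢ/kT = 0.39910, 1.6937, 1.7207, 2.7297, 3.1261.
Z = Σ e^(−Eᵢ/kT) = e^(−0.39910) + e^(−1.6937) + e^(−1.7207) + e^(−2.7297) + e^(−3.1261) = 0.67092 + 0.18384 + 0.17894 + 0.065239 + 0.043889 = 1.1428.
⟨E⟩ = 11.678 meV, ⟨E²⟩ = 224.15 meV².
C_V/k_B = (⟨E²⟩ − ⟨E⟩²)/(kT)² = (224.15 − 136.38)/123.21 = 0.712.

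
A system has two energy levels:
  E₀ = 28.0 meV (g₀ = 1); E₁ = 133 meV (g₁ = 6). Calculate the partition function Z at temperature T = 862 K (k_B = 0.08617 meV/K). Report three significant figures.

k_BT = 0.08617 × 862 K = 74.279 meV.
Eᵢ/kT = 0.37696, 1.7905.
Z = Σ gᵢe^(−Eᵢ/kT) = 1·e^(−0.37696) + 6·e^(−1.7905) = 0.68594 + 1.0013 = 1.6872.

Z = 1.69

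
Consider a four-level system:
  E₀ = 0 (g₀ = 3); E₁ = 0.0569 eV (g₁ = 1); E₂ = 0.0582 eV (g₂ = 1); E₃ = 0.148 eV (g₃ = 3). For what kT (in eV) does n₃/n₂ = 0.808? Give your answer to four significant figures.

n₃/n₂ = (g₃/g₂) exp[−(E₃−E₂)/kT] = 0.808.
⇒ (E₃−E₂)/kT = ln((3/1)/0.808) = ln(3.71287) = 1.31181.
kT = 0.0898 eV / 1.31181 = 0.06846 eV.

0.06846 eV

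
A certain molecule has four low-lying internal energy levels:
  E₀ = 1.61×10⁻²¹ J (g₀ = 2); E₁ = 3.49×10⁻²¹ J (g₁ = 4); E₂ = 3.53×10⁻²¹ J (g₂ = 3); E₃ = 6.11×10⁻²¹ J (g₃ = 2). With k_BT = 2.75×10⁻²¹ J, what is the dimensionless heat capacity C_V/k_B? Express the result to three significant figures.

0.191

Eᵢ/kT = 0.58545, 1.2691, 1.2836, 2.2218.
Z = Σ gᵢe^(−Eᵢ/kT) = 2·e^(−0.58545) + 4·e^(−1.2691) + 3·e^(−1.2836) + 2·e^(−2.2218) = 1.1137 + 1.1243 + 0.83111 + 0.21683 = 3.2859.
⟨E⟩ = 3.0359, ⟨E²⟩ = 10.661.
C_V/k_B = (⟨E²⟩ − ⟨E⟩²)/(kT)² = (10.661 − 9.2167)/7.5625 = 0.191.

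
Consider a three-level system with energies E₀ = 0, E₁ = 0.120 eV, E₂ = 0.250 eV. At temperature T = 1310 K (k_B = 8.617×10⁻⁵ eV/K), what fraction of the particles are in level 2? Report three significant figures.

k_BT = 8.617×10⁻⁵ × 1310 K = 0.11288 eV.
Eᵢ/kT = 0, 1.0631, 2.2147.
Z = Σ e^(−Eᵢ/kT) = e^(−0) + e^(−1.0631) + e^(−2.2147) = 1.0000 + 0.34538 + 0.10919 = 1.4546.
P₂ = e^(−E₂/kT) / Z = 0.10919/1.4546 = 0.0751.

0.0751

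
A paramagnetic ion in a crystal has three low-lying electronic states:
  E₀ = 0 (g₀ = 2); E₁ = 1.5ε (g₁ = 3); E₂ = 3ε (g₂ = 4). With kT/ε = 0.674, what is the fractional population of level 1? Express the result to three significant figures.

Eᵢ/kT = 0, 2.2255, 4.4510.
Z = Σ gᵢe^(−Eᵢ/kT) = 2·e^(−0) + 3·e^(−2.2255) + 4·e^(−4.4510) = 2.0000 + 0.32404 + 0.046668 = 2.3707.
P₁ = g₁ e^(−E₁/kT) / Z = 0.32404/2.3707 = 0.137.

0.137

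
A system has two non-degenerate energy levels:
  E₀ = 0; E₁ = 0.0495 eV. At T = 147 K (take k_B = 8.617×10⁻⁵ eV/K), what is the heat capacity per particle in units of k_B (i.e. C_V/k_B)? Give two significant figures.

k_BT = 8.617×10⁻⁵ × 147 K = 0.01267 eV.
Eᵢ/kT = 0, 3.907.
Z = Σ e^(−Eᵢ/kT) = e^(−0) + e^(−3.907) = 1.000 + 0.02010 = 1.020.
⟨E⟩ = 0.0009754 eV, ⟨E²⟩ = 0.00004828 eV².
C_V/k_B = (⟨E²⟩ − ⟨E⟩²)/(kT)² = (0.00004828 − 0.0000009514)/0.0001605 = 0.29.

0.29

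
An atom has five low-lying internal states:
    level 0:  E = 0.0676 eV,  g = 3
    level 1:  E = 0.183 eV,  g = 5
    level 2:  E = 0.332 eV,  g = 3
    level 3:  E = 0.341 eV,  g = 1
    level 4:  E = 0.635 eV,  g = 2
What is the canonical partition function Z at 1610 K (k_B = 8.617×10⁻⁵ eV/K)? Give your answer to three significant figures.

k_BT = 8.617×10⁻⁵ × 1610 K = 0.13873 eV.
Eᵢ/kT = 0.48728, 1.3191, 2.3931, 2.4580, 4.5772.
Z = Σ gᵢe^(−Eᵢ/kT) = 3·e^(−0.48728) + 5·e^(−1.3191) + 3·e^(−2.3931) + 1·e^(−2.4580) + 2·e^(−4.5772) = 1.8429 + 1.3369 + 0.27404 + 0.085606 + 0.020567 = 3.5600.

Z = 3.56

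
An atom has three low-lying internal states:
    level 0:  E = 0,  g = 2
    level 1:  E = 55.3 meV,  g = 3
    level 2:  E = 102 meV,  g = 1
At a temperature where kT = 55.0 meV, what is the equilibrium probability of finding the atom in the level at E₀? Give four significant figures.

Eᵢ/kT = 0, 1.00545, 1.85455.
Z = Σ gᵢe^(−Eᵢ/kT) = 2·e^(−0) + 3·e^(−1.00545) + 1·e^(−1.85455) = 2.00000 + 1.09764 + 0.156523 = 3.25416.
P₀ = g₀ e^(−E₀/kT) / Z = 2.00000/3.25416 = 0.6146.

0.6146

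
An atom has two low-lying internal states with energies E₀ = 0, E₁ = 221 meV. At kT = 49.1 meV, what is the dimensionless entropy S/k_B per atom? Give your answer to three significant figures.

0.0604

Eᵢ/kT = 0, 4.5010.
Z = Σ e^(−Eᵢ/kT) = e^(−0) + e^(−4.5010) = 1.0000 + 0.011098 = 1.0111.
⟨E⟩ = Σ EᵢPᵢ = 2.4257 meV.
S/k_B = ln Z + ⟨E⟩/kT = ln(1.0111) + 2.4257/49.1 = 0.011039 + 0.049403 = 0.0604.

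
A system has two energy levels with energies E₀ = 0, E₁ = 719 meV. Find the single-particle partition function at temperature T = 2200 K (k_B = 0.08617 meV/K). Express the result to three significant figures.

k_BT = 0.08617 × 2200 K = 189.57 meV.
Eᵢ/kT = 0, 3.7928.
Z = Σ e^(−Eᵢ/kT) = e^(−0) + e^(−3.7928) = 1.0000 + 0.022532 = 1.0225.

Z = 1.02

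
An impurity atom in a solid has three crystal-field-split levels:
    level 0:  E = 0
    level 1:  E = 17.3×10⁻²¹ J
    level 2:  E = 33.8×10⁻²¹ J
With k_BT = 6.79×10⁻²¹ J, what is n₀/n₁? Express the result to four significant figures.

n₀/n₁ = exp[−(E₀−E₁)/kT] = exp(−(-17.3 ×10⁻²¹ J)/(6.79 ×10⁻²¹ J)) = exp(2.54786) = 12.78.

12.78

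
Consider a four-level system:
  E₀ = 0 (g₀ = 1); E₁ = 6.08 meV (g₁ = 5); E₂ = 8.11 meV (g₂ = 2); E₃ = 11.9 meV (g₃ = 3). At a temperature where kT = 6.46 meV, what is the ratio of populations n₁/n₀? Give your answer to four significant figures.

n₁/n₀ = (g₁/g₀) exp[−(E₁−E₀)/kT] = (5/1) × exp(−(6.08 meV)/(6.46 meV)) = (5/1) × exp(-0.941176) = 1.951.

1.951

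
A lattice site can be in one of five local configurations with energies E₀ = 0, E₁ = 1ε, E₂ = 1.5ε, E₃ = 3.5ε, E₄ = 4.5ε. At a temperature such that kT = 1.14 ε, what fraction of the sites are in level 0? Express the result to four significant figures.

Eᵢ/kT = 0, 0.877193, 1.31579, 3.07018, 3.94737.
Z = Σ e^(−Eᵢ/kT) = e^(−0) + e^(−0.877193) + e^(−1.31579) + e^(−3.07018) + e^(−3.94737) = 1.00000 + 0.415949 + 0.268262 + 0.0464128 + 0.0193054 = 1.74993.
P₀ = e^(−E₀/kT) / Z = 1.00000/1.74993 = 0.5715.

0.5715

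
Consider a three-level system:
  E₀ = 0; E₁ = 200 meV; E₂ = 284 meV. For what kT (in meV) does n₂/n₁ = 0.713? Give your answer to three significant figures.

n₂/n₁ = exp[−(E₂−E₁)/kT] = 0.713.
⇒ (E₂−E₁)/kT = ln(1/0.713) = ln(1.4025) = 0.33826.
kT = 84 meV / 0.33826 = 248 meV.

248 meV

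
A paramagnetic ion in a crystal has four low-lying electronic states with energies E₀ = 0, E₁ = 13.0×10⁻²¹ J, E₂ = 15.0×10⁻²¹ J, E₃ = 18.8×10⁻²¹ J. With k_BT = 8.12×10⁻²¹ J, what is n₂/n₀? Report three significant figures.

0.158

n₂/n₀ = exp[−(E₂−E₀)/kT] = exp(−(15.0 ×10⁻²¹ J)/(8.12 ×10⁻²¹ J)) = exp(-1.8473) = 0.158.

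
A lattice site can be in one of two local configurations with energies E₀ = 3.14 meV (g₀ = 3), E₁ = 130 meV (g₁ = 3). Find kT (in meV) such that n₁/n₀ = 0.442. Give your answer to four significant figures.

155.4 meV

n₁/n₀ = (g₁/g₀) exp[−(E₁−E₀)/kT] = 0.442.
⇒ (E₁−E₀)/kT = ln((3/3)/0.442) = ln(2.26244) = 0.816444.
kT = 126.86 meV / 0.816444 = 155.4 meV.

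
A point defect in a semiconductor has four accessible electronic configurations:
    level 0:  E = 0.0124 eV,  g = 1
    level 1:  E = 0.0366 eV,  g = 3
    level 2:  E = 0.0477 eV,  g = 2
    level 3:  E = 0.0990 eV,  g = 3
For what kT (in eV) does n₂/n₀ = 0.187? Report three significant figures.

n₂/n₀ = (g₂/g₀) exp[−(E₂−E₀)/kT] = 0.187.
⇒ (E₂−E₀)/kT = ln((2/1)/0.187) = ln(10.695) = 2.3698.
kT = 0.0353 eV / 2.3698 = 0.0149 eV.

0.0149 eV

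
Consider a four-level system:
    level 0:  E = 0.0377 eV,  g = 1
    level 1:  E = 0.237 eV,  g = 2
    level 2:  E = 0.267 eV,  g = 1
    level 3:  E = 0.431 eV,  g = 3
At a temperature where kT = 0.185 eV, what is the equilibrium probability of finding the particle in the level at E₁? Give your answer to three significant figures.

0.292

Eᵢ/kT = 0.20378, 1.2811, 1.4432, 2.3297.
Z = Σ gᵢe^(−Eᵢ/kT) = 1·e^(−0.20378) + 2·e^(−1.2811) + 1·e^(−1.4432) + 3·e^(−2.3297) = 0.81564 + 0.55546 + 0.23617 + 0.29197 = 1.8992.
P₁ = g₁ e^(−E₁/kT) / Z = 0.55546/1.8992 = 0.292.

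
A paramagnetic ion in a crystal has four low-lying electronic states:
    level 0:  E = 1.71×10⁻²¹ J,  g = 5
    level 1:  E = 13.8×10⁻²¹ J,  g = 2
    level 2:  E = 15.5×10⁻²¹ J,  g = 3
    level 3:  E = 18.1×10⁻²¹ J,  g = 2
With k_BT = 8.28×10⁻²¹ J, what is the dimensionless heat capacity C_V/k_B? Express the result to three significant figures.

0.460

Eᵢ/kT = 0.20652, 1.6667, 1.8720, 2.1860.
Z = Σ gᵢe^(−Eᵢ/kT) = 5·e^(−0.20652) + 2·e^(−1.6667) + 3·e^(−1.8720) + 2·e^(−2.1860) = 4.0670 + 0.37774 + 0.46145 + 0.22473 = 5.1309.
⟨E⟩ = 4.5582, ⟨E²⟩ = 52.294.
C_V/k_B = (⟨E²⟩ − ⟨E⟩²)/(kT)² = (52.294 − 20.777)/68.558 = 0.460.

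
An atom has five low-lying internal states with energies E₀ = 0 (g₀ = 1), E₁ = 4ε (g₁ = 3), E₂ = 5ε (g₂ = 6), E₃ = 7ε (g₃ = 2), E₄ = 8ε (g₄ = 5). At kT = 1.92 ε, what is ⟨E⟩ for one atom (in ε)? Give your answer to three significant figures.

Eᵢ/kT = 0, 2.0833, 2.6042, 3.6458, 4.1667.
Z = Σ gᵢe^(−Eᵢ/kT) = 1·e^(−0) + 3·e^(−2.0833) + 6·e^(−2.6042) + 2·e^(−3.6458) + 5·e^(−4.1667) = 1.0000 + 0.37356 + 0.44377 + 0.052201 + 0.077517 = 1.9470.
⟨E⟩ = Σ Eᵢ gᵢe^(−Eᵢ/kT) / Z = (0·1.0000 + 4·0.37356 + 5·0.44377 + 7·0.052201 + 8·0.077517) / 1.9470 = 2.41 ε.

2.41 ε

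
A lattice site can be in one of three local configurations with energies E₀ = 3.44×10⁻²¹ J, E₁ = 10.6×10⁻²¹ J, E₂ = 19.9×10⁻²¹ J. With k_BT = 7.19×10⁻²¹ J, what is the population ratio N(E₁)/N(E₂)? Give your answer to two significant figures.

n₁/n₂ = exp[−(E₁−E₂)/kT] = exp(−(-9.3 ×10⁻²¹ J)/(7.19 ×10⁻²¹ J)) = exp(1.293) = 3.6.

3.6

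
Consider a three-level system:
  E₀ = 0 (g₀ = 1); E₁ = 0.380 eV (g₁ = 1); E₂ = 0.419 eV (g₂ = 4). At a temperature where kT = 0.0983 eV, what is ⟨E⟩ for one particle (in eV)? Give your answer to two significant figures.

Eᵢ/kT = 0, 3.866, 4.262.
Z = Σ gᵢe^(−Eᵢ/kT) = 1·e^(−0) + 1·e^(−3.866) + 4·e^(−4.262) = 1.000 + 0.02094 + 0.05638 = 1.077.
⟨E⟩ = Σ Eᵢ gᵢe^(−Eᵢ/kT) / Z = (0·1.000 + 0.380·0.02094 + 0.419·0.05638) / 1.077 = 0.029 eV.

0.029 eV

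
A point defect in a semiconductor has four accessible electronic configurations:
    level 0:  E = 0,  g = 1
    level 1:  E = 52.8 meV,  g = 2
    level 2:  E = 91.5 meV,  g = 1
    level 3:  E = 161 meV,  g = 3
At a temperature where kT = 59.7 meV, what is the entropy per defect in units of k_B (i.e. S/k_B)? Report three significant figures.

Eᵢ/kT = 0, 0.88442, 1.5327, 2.6968.
Z = Σ gᵢe^(−Eᵢ/kT) = 1·e^(−0) + 2·e^(−0.88442) + 1·e^(−1.5327) + 3·e^(−2.6968) = 1.0000 + 0.82591 + 0.21595 + 0.20226 = 2.2441.
⟨E⟩ = Σ EᵢPᵢ = 42.748 meV.
S/k_B = ln Z + ⟨E⟩/kT = ln(2.2441) + 42.748/59.7 = 0.80830 + 0.71605 = 1.52.

1.52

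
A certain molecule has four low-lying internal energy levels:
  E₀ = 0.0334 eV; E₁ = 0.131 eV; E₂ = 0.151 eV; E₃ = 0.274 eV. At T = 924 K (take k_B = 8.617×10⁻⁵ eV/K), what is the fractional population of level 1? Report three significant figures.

0.187

k_BT = 8.617×10⁻⁵ × 924 K = 0.079621 eV.
Eᵢ/kT = 0.41949, 1.6453, 1.8965, 3.4413.
Z = Σ e^(−Eᵢ/kT) = e^(−0.41949) + e^(−1.6453) + e^(−1.8965) + e^(−3.4413) = 0.65738 + 0.19295 + 0.15009 + 0.032023 = 1.0324.
P₁ = e^(−E₁/kT) / Z = 0.19295/1.0324 = 0.187.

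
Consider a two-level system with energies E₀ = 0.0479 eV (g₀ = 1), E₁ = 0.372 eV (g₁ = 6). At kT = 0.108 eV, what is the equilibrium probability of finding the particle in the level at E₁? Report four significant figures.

0.2298

Eᵢ/kT = 0.443519, 3.44444.
Z = Σ gᵢe^(−Eᵢ/kT) = 1·e^(−0.443519) + 6·e^(−3.44444) = 0.641774 + 0.191536 = 0.833310.
P₁ = g₁ e^(−E₁/kT) / Z = 0.191536/0.833310 = 0.2298.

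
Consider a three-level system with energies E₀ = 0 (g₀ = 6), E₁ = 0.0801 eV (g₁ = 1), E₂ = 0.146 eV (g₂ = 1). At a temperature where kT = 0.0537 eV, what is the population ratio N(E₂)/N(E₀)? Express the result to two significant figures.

0.011

n₂/n₀ = (g₂/g₀) exp[−(E₂−E₀)/kT] = (1/6) × exp(−(0.146 eV)/(0.0537 eV)) = (1/6) × exp(-2.719) = 0.011.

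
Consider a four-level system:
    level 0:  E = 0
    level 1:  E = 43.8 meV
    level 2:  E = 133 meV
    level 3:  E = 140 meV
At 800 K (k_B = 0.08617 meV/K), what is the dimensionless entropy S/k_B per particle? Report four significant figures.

1.080

k_BT = 0.08617 × 800 K = 68.9360 meV.
Eᵢ/kT = 0, 0.635372, 1.92933, 2.03087.
Z = Σ e^(−Eᵢ/kT) = e^(−0) + e^(−0.635372) + e^(−1.92933) + e^(−2.03087) = 1.00000 + 0.529738 + 0.145245 + 0.131221 = 1.80620.
⟨E⟩ = Σ EᵢPᵢ = 33.7122 meV.
S/k_B = ln Z + ⟨E⟩/kT = ln(1.80620) + 33.7122/68.9360 = 0.591225 + 0.489036 = 1.080.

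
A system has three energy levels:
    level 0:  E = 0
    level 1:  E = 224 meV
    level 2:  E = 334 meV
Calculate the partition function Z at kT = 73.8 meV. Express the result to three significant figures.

Z = 1.06

Eᵢ/kT = 0, 3.0352, 4.5257.
Z = Σ e^(−Eᵢ/kT) = e^(−0) + e^(−3.0352) + e^(−4.5257) = 1.0000 + 0.048065 + 0.010827 = 1.0589.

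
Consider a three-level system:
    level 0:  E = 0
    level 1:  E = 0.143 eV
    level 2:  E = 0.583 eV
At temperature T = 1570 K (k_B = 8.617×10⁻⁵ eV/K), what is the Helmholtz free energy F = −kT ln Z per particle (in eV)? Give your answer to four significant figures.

-0.04169 eV

k_BT = 8.617×10⁻⁵ × 1570 K = 0.135287 eV.
Eᵢ/kT = 0, 1.05701, 4.30936.
Z = Σ e^(−Eᵢ/kT) = e^(−0) + e^(−1.05701) + e^(−4.30936) = 1.00000 + 0.347493 + 0.0134421 = 1.36094.
F = −kT ln Z = −0.135287 × ln(1.36094) = −0.135287 × 0.308176 = -0.04169 eV.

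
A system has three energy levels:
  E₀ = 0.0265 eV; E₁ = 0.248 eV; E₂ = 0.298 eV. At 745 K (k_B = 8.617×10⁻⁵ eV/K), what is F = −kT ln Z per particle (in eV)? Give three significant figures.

0.0236 eV

k_BT = 8.617×10⁻⁵ × 745 K = 0.064197 eV.
Eᵢ/kT = 0.41279, 3.8631, 4.6420.
Z = Σ e^(−Eᵢ/kT) = e^(−0.41279) + e^(−3.8631) + e^(−4.6420) = 0.66180 + 0.021003 + 0.0096384 = 0.69244.
F = −kT ln Z = −0.064197 × ln(0.69244) = −0.064197 × -0.36753 = 0.0236 eV.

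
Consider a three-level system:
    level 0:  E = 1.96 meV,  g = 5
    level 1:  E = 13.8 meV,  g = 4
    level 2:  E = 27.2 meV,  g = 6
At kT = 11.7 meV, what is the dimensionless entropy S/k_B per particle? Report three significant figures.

2.38

Eᵢ/kT = 0.16752, 1.1795, 2.3248.
Z = Σ gᵢe^(−Eᵢ/kT) = 5·e^(−0.16752) + 4·e^(−1.1795) + 6·e^(−2.3248) = 4.2288 + 1.2297 + 0.58682 = 6.0453.
⟨E⟩ = Σ EᵢPᵢ = 6.8185 meV.
S/k_B = ln Z + ⟨E⟩/kT = ln(6.0453) + 6.8185/11.7 = 1.7993 + 0.58278 = 2.38.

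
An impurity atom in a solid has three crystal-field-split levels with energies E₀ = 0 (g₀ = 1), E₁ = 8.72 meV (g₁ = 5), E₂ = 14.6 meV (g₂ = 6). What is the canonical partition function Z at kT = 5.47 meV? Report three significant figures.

Eᵢ/kT = 0, 1.5941, 2.6691.
Z = Σ gᵢe^(−Eᵢ/kT) = 1·e^(−0) + 5·e^(−1.5941) + 6·e^(−2.6691) = 1.0000 + 1.0155 + 0.41589 = 2.4314.

Z = 2.43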